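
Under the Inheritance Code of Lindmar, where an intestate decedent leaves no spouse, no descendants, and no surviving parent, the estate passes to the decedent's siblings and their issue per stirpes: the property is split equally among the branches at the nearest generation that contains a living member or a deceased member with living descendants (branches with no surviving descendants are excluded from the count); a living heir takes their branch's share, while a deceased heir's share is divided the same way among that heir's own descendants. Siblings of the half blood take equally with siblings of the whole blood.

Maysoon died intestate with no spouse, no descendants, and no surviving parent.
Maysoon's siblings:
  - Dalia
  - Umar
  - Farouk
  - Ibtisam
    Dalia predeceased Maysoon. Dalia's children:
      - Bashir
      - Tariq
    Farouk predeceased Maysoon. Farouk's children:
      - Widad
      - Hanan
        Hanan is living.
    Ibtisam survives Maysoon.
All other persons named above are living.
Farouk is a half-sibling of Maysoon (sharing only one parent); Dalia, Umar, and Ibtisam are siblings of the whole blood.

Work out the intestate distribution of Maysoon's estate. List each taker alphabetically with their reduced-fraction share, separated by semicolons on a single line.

Bashir 1/8; Hanan 1/8; Ibtisam 1/4; Tariq 1/8; Umar 1/4; Widad 1/8

No spouse, descendants, or parent survives, so the estate passes to Maysoon's siblings per stirpes.
Half-blood and whole-blood siblings take equally under the stated rule.
The estate is divided into 4 equal shares of 1/4 among Dalia, Umar, Farouk, Ibtisam.
Dalia predeceased; the 1/4 allotted to Dalia's branch passes to Dalia's issue by representation.
The 1/4 is divided into 2 equal shares of 1/8 among Bashir, Tariq.
Bashir is living and takes 1/8.
Tariq is living and takes 1/8.
Umar is living and takes 1/4.
Farouk predeceased; the 1/4 allotted to Farouk's branch passes to Farouk's issue by representation.
The 1/4 is divided into 2 equal shares of 1/8 among Widad, Hanan.
Widad is living and takes 1/8.
Hanan is living and takes 1/8.
Ibtisam is living and takes 1/4.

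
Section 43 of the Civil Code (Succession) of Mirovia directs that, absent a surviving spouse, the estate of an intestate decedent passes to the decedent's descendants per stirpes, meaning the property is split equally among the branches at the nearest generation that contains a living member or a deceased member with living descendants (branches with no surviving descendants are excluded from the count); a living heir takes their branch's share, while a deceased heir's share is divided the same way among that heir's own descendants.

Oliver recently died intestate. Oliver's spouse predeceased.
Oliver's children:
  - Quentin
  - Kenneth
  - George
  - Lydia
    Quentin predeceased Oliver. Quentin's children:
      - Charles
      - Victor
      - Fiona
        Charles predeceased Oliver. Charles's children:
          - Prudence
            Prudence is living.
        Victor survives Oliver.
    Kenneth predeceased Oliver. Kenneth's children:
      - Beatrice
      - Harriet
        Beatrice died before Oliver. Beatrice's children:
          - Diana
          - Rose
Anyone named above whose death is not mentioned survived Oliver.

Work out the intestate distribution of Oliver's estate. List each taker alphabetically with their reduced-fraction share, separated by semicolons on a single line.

There is no surviving spouse, so the entire estate passes to Oliver's descendants per stirpes.
The estate is divided into 4 equal shares of 1/4 among Quentin, Kenneth, George, Lydia.
Quentin predeceased; the 1/4 allotted to Quentin's branch passes to Quentin's issue by representation.
The 1/4 is divided into 3 equal shares of 1/12 among Charles, Victor, Fiona.
Charles predeceased; the 1/12 allotted to Charles's branch passes to Charles's issue by representation.
Prudence is the sole taker at this level and receives the full 1/12.
Victor is living and takes 1/12.
Fiona is living and takes 1/12.
Kenneth predeceased; the 1/4 allotted to Kenneth's branch passes to Kenneth's issue by representation.
The 1/4 is divided into 2 equal shares of 1/8 among Beatrice, Harriet.
Beatrice predeceased; the 1/8 allotted to Beatrice's branch passes to Beatrice's issue by representation.
The 1/8 is divided into 2 equal shares of 1/16 among Diana, Rose.
Diana is living and takes 1/16.
Rose is living and takes 1/16.
Harriet is living and takes 1/8.
George is living and takes 1/4.
Lydia is living and takes 1/4.

Diana 1/16; Fiona 1/12; George 1/4; Harriet 1/8; Lydia 1/4; Prudence 1/12; Rose 1/16; Victor 1/12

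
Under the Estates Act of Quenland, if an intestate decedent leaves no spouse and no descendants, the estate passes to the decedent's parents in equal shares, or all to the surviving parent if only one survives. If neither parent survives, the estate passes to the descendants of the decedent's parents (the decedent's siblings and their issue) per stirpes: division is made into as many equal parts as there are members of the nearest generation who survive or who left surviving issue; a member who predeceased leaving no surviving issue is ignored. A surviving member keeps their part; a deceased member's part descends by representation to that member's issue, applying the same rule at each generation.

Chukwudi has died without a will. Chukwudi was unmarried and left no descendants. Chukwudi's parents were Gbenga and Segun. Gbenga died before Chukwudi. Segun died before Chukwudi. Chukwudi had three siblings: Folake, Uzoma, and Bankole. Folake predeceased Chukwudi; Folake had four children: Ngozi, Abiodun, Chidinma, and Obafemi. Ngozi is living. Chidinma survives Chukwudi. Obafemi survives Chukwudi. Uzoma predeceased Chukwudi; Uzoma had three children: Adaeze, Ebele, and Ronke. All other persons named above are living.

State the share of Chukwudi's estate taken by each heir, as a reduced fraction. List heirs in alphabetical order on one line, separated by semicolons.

Abiodun 1/12; Adaeze 1/9; Bankole 1/3; Chidinma 1/12; Ebele 1/9; Ngozi 1/12; Obafemi 1/12; Ronke 1/9

Neither parent survives and there are no descendants, so the estate passes to Chukwudi's siblings and their issue per stirpes.
The estate is divided into 3 equal shares of 1/3 among Folake, Uzoma, Bankole.
Folake predeceased; the 1/3 allotted to Folake's branch passes to Folake's issue by representation.
The 1/3 is divided into 4 equal shares of 1/12 among Ngozi, Abiodun, Chidinma, Obafemi.
Ngozi is living and takes 1/12.
Abiodun is living and takes 1/12.
Chidinma is living and takes 1/12.
Obafemi is living and takes 1/12.
Uzoma predeceased; the 1/3 allotted to Uzoma's branch passes to Uzoma's issue by representation.
The 1/3 is divided into 3 equal shares of 1/9 among Adaeze, Ebele, Ronke.
Adaeze is living and takes 1/9.
Ebele is living and takes 1/9.
Ronke is living and takes 1/9.
Bankole is living and takes 1/3.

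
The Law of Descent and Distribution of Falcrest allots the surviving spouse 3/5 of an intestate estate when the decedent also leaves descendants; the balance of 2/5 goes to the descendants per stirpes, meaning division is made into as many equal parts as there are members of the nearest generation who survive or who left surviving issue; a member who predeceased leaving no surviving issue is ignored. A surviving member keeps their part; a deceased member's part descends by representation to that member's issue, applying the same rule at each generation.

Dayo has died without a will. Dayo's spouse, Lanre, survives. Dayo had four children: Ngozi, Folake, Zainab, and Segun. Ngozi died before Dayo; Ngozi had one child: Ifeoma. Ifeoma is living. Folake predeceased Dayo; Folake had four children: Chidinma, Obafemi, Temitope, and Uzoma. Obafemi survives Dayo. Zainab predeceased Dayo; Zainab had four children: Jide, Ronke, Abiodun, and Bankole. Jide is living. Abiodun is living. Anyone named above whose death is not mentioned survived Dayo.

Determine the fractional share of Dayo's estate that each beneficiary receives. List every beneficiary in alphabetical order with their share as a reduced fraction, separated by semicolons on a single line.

Lanre, as surviving spouse, takes 3/5.
The remaining 2/5 passes to Dayo's descendants per stirpes.
The 2/5 is divided into 4 equal shares of 1/10 among Ngozi, Folake, Zainab, Segun.
Ngozi predeceased; the 1/10 allotted to Ngozi's branch passes to Ngozi's issue by representation.
Ifeoma is the sole taker at this level and receives the full 1/10.
Folake predeceased; the 1/10 allotted to Folake's branch passes to Folake's issue by representation.
The 1/10 is divided into 4 equal shares of 1/40 among Chidinma, Obafemi, Temitope, Uzoma.
Chidinma is living and takes 1/40.
Obafemi is living and takes 1/40.
Temitope is living and takes 1/40.
Uzoma is living and takes 1/40.
Zainab predeceased; the 1/10 allotted to Zainab's branch passes to Zainab's issue by representation.
The 1/10 is divided into 4 equal shares of 1/40 among Jide, Ronke, Abiodun, Bankole.
Jide is living and takes 1/40.
Ronke is living and takes 1/40.
Abiodun is living and takes 1/40.
Bankole is living and takes 1/40.
Segun is living and takes 1/10.

Abiodun 1/40; Bankole 1/40; Chidinma 1/40; Ifeoma 1/10; Jide 1/40; Lanre 3/5; Obafemi 1/40; Ronke 1/40; Segun 1/10; Temitope 1/40; Uzoma 1/40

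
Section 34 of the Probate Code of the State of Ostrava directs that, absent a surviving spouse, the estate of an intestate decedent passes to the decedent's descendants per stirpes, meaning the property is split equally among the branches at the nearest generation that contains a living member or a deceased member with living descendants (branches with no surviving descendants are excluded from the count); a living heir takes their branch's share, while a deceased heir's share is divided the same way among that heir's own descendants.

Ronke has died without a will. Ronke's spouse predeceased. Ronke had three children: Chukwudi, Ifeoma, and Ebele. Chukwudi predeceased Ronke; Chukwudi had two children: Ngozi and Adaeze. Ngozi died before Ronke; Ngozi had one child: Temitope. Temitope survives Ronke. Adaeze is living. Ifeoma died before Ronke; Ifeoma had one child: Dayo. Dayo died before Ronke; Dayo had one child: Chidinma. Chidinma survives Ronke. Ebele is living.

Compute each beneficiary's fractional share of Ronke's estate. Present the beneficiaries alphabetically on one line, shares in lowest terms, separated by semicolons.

There is no surviving spouse, so the entire estate passes to Ronke's descendants per stirpes.
The estate is divided into 3 equal shares of 1/3 among Chukwudi, Ifeoma, Ebele.
Chukwudi predeceased; the 1/3 allotted to Chukwudi's branch passes to Chukwudi's issue by representation.
The 1/3 is divided into 2 equal shares of 1/6 among Ngozi, Adaeze.
Ngozi predeceased; the 1/6 allotted to Ngozi's branch passes to Ngozi's issue by representation.
Temitope is the sole taker at this level and receives the full 1/6.
Adaeze is living and takes 1/6.
Ifeoma predeceased; the 1/3 allotted to Ifeoma's branch passes to Ifeoma's issue by representation.
Dayo's line is the sole branch at this level, so the full 1/3 passes to Dayo's issue by representation.
Chidinma is the sole taker at this level and receives the full 1/3.
Ebele is living and takes 1/3.

Adaeze 1/6; Chidinma 1/3; Ebele 1/3; Temitope 1/6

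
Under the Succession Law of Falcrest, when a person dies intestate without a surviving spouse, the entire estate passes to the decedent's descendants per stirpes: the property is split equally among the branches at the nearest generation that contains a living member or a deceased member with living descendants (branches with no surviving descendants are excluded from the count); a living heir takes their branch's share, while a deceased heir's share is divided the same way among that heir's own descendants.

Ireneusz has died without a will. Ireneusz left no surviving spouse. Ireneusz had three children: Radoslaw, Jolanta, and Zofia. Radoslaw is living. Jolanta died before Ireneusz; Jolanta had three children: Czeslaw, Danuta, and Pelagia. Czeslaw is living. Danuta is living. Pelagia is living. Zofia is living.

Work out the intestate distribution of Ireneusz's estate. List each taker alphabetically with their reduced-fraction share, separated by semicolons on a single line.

Czeslaw 1/9; Danuta 1/9; Pelagia 1/9; Radoslaw 1/3; Zofia 1/3

There is no surviving spouse, so the entire estate passes to Ireneusz's descendants per stirpes.
The estate is divided into 3 equal shares of 1/3 among Radoslaw, Jolanta, Zofia.
Radoslaw is living and takes 1/3.
Jolanta predeceased; the 1/3 allotted to Jolanta's branch passes to Jolanta's issue by representation.
The 1/3 is divided into 3 equal shares of 1/9 among Czeslaw, Danuta, Pelagia.
Czeslaw is living and takes 1/9.
Danuta is living and takes 1/9.
Pelagia is living and takes 1/9.
Zofia is living and takes 1/3.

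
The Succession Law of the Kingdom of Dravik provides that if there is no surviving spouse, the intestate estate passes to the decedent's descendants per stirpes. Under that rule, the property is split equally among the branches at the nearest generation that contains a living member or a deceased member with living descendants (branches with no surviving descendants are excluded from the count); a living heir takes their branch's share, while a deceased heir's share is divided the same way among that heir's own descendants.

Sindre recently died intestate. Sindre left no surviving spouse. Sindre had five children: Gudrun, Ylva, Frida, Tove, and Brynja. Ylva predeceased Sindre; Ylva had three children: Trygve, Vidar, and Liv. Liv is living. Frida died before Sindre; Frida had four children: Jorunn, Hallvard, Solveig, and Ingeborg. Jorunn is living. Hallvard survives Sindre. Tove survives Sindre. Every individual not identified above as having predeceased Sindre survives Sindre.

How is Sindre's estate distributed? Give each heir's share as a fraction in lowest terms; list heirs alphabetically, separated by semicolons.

There is no surviving spouse, so the entire estate passes to Sindre's descendants per stirpes.
The estate is divided into 5 equal shares of 1/5 among Gudrun, Ylva, Frida, Tove, Brynja.
Gudrun is living and takes 1/5.
Ylva predeceased; the 1/5 allotted to Ylva's branch passes to Ylva's issue by representation.
The 1/5 is divided into 3 equal shares of 1/15 among Trygve, Vidar, Liv.
Trygve is living and takes 1/15.
Vidar is living and takes 1/15.
Liv is living and takes 1/15.
Frida predeceased; the 1/5 allotted to Frida's branch passes to Frida's issue by representation.
The 1/5 is divided into 4 equal shares of 1/20 among Jorunn, Hallvard, Solveig, Ingeborg.
Jorunn is living and takes 1/20.
Hallvard is living and takes 1/20.
Solveig is living and takes 1/20.
Ingeborg is living and takes 1/20.
Tove is living and takes 1/5.
Brynja is living and takes 1/5.

Brynja 1/5; Gudrun 1/5; Hallvard 1/20; Ingeborg 1/20; Jorunn 1/20; Liv 1/15; Solveig 1/20; Tove 1/5; Trygve 1/15; Vidar 1/15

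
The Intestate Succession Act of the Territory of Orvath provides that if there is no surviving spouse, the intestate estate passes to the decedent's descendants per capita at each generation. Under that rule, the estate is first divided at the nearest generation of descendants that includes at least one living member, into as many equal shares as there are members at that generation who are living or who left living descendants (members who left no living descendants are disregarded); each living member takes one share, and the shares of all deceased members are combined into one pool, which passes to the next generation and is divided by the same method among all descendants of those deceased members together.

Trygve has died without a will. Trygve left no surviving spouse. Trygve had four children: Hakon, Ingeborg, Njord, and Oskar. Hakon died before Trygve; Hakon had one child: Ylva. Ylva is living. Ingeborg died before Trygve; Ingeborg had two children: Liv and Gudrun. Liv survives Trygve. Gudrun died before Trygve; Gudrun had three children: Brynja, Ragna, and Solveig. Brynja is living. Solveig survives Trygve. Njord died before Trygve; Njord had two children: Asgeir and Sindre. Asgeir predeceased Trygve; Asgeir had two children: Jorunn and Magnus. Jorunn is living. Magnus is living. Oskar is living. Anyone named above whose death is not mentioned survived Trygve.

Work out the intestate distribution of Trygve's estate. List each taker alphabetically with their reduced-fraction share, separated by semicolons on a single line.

Brynja 3/50; Jorunn 3/50; Liv 3/20; Magnus 3/50; Oskar 1/4; Ragna 3/50; Sindre 3/20; Solveig 3/50; Ylva 3/20

There is no surviving spouse, so the entire estate passes to Trygve's descendants per capita at each generation.
At generation 1 (Hakon, Ingeborg, Njord, Oskar) there are 4 shares of (1)/4 = 1/4 each.
Living: Oskar — each takes 1/4.
Deceased: Hakon, Ingeborg, and Njord. Their combined 3/4 is pooled and carried to generation 2.
At generation 2 (Ylva, Liv, Gudrun, Asgeir, Sindre) there are 5 shares of (3/4)/5 = 3/20 each.
Living: Ylva, Liv, and Sindre — each takes 3/20.
Deceased: Gudrun and Asgeir. Their combined 3/10 is pooled and carried to generation 3.
At generation 3 (Brynja, Ragna, Solveig, Jorunn, Magnus) there are 5 shares of (3/10)/5 = 3/50 each.
Living: Brynja, Ragna, Solveig, Jorunn, and Magnus — each takes 3/50.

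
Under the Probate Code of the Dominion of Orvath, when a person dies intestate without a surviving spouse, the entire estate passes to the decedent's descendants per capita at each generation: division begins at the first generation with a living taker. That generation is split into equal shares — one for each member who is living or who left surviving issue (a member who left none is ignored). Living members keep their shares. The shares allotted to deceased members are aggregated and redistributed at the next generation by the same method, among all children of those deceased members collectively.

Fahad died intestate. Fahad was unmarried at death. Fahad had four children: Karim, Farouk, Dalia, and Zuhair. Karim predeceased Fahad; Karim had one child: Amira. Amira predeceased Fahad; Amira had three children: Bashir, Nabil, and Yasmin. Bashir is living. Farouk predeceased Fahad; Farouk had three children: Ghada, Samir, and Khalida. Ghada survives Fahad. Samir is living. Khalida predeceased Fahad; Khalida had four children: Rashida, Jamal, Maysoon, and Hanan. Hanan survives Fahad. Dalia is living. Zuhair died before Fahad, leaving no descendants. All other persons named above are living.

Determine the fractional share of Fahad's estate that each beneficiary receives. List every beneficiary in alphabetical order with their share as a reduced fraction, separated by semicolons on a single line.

Bashir 1/21; Dalia 1/3; Ghada 1/6; Hanan 1/21; Jamal 1/21; Maysoon 1/21; Nabil 1/21; Rashida 1/21; Samir 1/6; Yasmin 1/21

There is no surviving spouse, so the entire estate passes to Fahad's descendants per capita at each generation.
At generation 1 (Karim, Farouk, Dalia) there are 3 shares of (1)/3 = 1/3 each.
Living: Dalia — each takes 1/3.
Deceased: Karim and Farouk. Their combined 2/3 is pooled and carried to generation 2.
At generation 2 (Amira, Ghada, Samir, Khalida) there are 4 shares of (2/3)/4 = 1/6 each.
Living: Ghada and Samir — each takes 1/6.
Deceased: Amira and Khalida. Their combined 1/3 is pooled and carried to generation 3.
At generation 3 (Bashir, Nabil, Yasmin, Rashida, Jamal, Maysoon, Hanan) there are 7 shares of (1/3)/7 = 1/21 each.
Living: Bashir, Nabil, Yasmin, Rashida, Jamal, Maysoon, and Hanan — each takes 1/21.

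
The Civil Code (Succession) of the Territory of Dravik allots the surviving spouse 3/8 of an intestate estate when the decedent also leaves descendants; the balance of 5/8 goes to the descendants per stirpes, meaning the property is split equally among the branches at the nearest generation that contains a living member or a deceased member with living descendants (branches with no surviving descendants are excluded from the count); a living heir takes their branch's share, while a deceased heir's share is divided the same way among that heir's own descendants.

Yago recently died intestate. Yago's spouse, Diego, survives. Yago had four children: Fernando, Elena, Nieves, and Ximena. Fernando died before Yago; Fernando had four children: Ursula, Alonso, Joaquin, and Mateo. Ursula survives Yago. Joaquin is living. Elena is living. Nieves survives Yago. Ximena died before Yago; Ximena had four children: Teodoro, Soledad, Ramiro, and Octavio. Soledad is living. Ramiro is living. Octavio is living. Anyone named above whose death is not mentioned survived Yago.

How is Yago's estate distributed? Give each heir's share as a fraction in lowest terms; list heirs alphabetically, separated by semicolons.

Diego, as surviving spouse, takes 3/8.
The remaining 5/8 passes to Yago's descendants per stirpes.
The 5/8 is divided into 4 equal shares of 5/32 among Fernando, Elena, Nieves, Ximena.
Fernando predeceased; the 5/32 allotted to Fernando's branch passes to Fernando's issue by representation.
The 5/32 is divided into 4 equal shares of 5/128 among Ursula, Alonso, Joaquin, Mateo.
Ursula is living and takes 5/128.
Alonso is living and takes 5/128.
Joaquin is living and takes 5/128.
Mateo is living and takes 5/128.
Elena is living and takes 5/32.
Nieves is living and takes 5/32.
Ximena predeceased; the 5/32 allotted to Ximena's branch passes to Ximena's issue by representation.
The 5/32 is divided into 4 equal shares of 5/128 among Teodoro, Soledad, Ramiro, Octavio.
Teodoro is living and takes 5/128.
Soledad is living and takes 5/128.
Ramiro is living and takes 5/128.
Octavio is living and takes 5/128.

Alonso 5/128; Diego 3/8; Elena 5/32; Joaquin 5/128; Mateo 5/128; Nieves 5/32; Octavio 5/128; Ramiro 5/128; Soledad 5/128; Teodoro 5/128; Ursula 5/128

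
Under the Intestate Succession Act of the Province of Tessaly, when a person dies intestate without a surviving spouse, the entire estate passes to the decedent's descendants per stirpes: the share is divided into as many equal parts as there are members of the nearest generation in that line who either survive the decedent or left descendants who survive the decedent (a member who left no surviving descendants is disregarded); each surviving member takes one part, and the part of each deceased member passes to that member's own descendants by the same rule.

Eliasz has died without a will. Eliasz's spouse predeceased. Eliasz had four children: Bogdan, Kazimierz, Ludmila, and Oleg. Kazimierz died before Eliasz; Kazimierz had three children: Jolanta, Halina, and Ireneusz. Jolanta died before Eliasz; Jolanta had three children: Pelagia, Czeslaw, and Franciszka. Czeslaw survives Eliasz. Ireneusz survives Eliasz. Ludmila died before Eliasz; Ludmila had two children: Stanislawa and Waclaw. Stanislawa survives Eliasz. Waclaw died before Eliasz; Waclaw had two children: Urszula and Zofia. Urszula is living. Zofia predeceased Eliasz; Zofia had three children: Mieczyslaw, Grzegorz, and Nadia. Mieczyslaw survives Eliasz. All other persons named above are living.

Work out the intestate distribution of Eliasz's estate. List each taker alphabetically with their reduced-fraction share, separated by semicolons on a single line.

There is no surviving spouse, so the entire estate passes to Eliasz's descendants per stirpes.
The estate is divided into 4 equal shares of 1/4 among Bogdan, Kazimierz, Ludmila, Oleg.
Bogdan is living and takes 1/4.
Kazimierz predeceased; the 1/4 allotted to Kazimierz's branch passes to Kazimierz's issue by representation.
The 1/4 is divided into 3 equal shares of 1/12 among Jolanta, Halina, Ireneusz.
Jolanta predeceased; the 1/12 allotted to Jolanta's branch passes to Jolanta's issue by representation.
The 1/12 is divided into 3 equal shares of 1/36 among Pelagia, Czeslaw, Franciszka.
Pelagia is living and takes 1/36.
Czeslaw is living and takes 1/36.
Franciszka is living and takes 1/36.
Halina is living and takes 1/12.
Ireneusz is living and takes 1/12.
Ludmila predeceased; the 1/4 allotted to Ludmila's branch passes to Ludmila's issue by representation.
The 1/4 is divided into 2 equal shares of 1/8 among Stanislawa, Waclaw.
Stanislawa is living and takes 1/8.
Waclaw predeceased; the 1/8 allotted to Waclaw's branch passes to Waclaw's issue by representation.
The 1/8 is divided into 2 equal shares of 1/16 among Urszula, Zofia.
Urszula is living and takes 1/16.
Zofia predeceased; the 1/16 allotted to Zofia's branch passes to Zofia's issue by representation.
The 1/16 is divided into 3 equal shares of 1/48 among Mieczyslaw, Grzegorz, Nadia.
Mieczyslaw is living and takes 1/48.
Grzegorz is living and takes 1/48.
Nadia is living and takes 1/48.
Oleg is living and takes 1/4.

Bogdan 1/4; Czeslaw 1/36; Franciszka 1/36; Grzegorz 1/48; Halina 1/12; Ireneusz 1/12; Mieczyslaw 1/48; Nadia 1/48; Oleg 1/4; Pelagia 1/36; Stanislawa 1/8; Urszula 1/16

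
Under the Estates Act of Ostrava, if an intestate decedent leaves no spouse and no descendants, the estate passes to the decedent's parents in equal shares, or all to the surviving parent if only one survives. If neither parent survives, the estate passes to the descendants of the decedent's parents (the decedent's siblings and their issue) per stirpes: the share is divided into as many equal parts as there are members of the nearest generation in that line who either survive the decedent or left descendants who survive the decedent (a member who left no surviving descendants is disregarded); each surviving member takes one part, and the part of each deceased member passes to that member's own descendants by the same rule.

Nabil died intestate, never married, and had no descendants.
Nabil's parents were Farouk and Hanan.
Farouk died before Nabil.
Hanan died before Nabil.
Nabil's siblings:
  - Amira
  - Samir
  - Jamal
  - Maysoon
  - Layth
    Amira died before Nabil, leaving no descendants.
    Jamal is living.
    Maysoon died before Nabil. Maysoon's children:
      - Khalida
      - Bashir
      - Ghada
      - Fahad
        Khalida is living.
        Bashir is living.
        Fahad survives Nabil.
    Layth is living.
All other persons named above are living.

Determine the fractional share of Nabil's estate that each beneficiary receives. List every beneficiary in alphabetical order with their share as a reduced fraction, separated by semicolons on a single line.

Neither parent survives and there are no descendants, so the estate passes to Nabil's siblings and their issue per stirpes.
Amira left no surviving issue, so that branch lapses and is disregarded.
The estate is divided into 4 equal shares of 1/4 among Samir, Jamal, Maysoon, Layth.
Samir is living and takes 1/4.
Jamal is living and takes 1/4.
Maysoon predeceased; the 1/4 allotted to Maysoon's branch passes to Maysoon's issue by representation.
The 1/4 is divided into 4 equal shares of 1/16 among Khalida, Bashir, Ghada, Fahad.
Khalida is living and takes 1/16.
Bashir is living and takes 1/16.
Ghada is living and takes 1/16.
Fahad is living and takes 1/16.
Layth is living and takes 1/4.

Bashir 1/16; Fahad 1/16; Ghada 1/16; Jamal 1/4; Khalida 1/16; Layth 1/4; Samir 1/4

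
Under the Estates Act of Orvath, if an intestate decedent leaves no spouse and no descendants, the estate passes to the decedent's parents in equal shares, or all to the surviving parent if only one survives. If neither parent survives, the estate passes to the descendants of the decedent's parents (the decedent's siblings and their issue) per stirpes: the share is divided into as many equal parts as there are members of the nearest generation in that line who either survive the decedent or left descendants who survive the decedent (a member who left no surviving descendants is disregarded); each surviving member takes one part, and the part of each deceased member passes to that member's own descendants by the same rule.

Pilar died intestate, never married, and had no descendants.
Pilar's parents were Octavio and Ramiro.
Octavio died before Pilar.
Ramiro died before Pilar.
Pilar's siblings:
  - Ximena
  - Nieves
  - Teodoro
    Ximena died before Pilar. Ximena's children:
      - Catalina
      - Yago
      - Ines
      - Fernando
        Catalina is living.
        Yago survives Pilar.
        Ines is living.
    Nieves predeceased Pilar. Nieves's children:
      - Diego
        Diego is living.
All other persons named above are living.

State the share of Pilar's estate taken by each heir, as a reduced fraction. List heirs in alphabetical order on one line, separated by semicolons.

Catalina 1/12; Diego 1/3; Fernando 1/12; Ines 1/12; Teodoro 1/3; Yago 1/12

Neither parent survives and there are no descendants, so the estate passes to Pilar's siblings and their issue per stirpes.
The estate is divided into 3 equal shares of 1/3 among Ximena, Nieves, Teodoro.
Ximena predeceased; the 1/3 allotted to Ximena's branch passes to Ximena's issue by representation.
The 1/3 is divided into 4 equal shares of 1/12 among Catalina, Yago, Ines, Fernando.
Catalina is living and takes 1/12.
Yago is living and takes 1/12.
Ines is living and takes 1/12.
Fernando is living and takes 1/12.
Nieves predeceased; the 1/3 allotted to Nieves's branch passes to Nieves's issue by representation.
Diego is the sole taker at this level and receives the full 1/3.
Teodoro is living and takes 1/3.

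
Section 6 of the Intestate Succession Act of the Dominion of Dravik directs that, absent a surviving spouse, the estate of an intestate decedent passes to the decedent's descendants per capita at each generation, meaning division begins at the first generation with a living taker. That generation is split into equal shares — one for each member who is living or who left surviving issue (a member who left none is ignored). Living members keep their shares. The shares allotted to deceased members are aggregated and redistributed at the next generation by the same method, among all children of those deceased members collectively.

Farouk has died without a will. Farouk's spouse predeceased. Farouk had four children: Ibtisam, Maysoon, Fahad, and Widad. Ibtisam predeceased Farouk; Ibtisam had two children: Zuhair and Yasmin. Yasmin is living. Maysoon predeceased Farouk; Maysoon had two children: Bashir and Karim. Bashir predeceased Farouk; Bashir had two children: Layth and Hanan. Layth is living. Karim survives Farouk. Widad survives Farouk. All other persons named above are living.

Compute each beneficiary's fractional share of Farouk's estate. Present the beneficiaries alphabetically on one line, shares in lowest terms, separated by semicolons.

Fahad 1/4; Hanan 1/16; Karim 1/8; Layth 1/16; Widad 1/4; Yasmin 1/8; Zuhair 1/8

There is no surviving spouse, so the entire estate passes to Farouk's descendants per capita at each generation.
At generation 1 (Ibtisam, Maysoon, Fahad, Widad) there are 4 shares of (1)/4 = 1/4 each.
Living: Fahad and Widad — each takes 1/4.
Deceased: Ibtisam and Maysoon. Their combined 1/2 is pooled and carried to generation 2.
At generation 2 (Zuhair, Yasmin, Bashir, Karim) there are 4 shares of (1/2)/4 = 1/8 each.
Living: Zuhair, Yasmin, and Karim — each takes 1/8.
Deceased: Bashir. That 1/8 share is carried to generation 3.
At generation 3 (Layth, Hanan) there are 2 shares of (1/8)/2 = 1/16 each.
Living: Layth and Hanan — each takes 1/16.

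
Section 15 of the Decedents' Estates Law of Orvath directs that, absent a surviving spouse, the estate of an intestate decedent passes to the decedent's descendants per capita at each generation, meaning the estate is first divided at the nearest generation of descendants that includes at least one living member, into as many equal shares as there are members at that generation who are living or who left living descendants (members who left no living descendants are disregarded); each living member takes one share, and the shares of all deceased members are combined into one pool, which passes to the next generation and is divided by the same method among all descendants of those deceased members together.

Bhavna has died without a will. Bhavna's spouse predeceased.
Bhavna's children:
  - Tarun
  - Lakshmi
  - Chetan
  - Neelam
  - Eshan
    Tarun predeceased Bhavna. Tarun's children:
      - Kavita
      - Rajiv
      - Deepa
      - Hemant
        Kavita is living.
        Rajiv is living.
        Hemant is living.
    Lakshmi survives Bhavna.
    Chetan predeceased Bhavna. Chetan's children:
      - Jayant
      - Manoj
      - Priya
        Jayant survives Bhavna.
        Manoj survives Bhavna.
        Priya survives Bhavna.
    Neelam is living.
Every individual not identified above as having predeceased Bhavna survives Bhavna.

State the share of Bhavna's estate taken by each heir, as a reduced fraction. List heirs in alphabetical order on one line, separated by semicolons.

There is no surviving spouse, so the entire estate passes to Bhavna's descendants per capita at each generation.
At generation 1 (Tarun, Lakshmi, Chetan, Neelam, Eshan) there are 5 shares of (1)/5 = 1/5 each.
Living: Lakshmi, Neelam, and Eshan — each takes 1/5.
Deceased: Tarun and Chetan. Their combined 2/5 is pooled and carried to generation 2.
At generation 2 (Kavita, Rajiv, Deepa, Hemant, Jayant, Manoj, Priya) there are 7 shares of (2/5)/7 = 2/35 each.
Living: Kavita, Rajiv, Deepa, Hemant, Jayant, Manoj, and Priya — each takes 2/35.

Deepa 2/35; Eshan 1/5; Hemant 2/35; Jayant 2/35; Kavita 2/35; Lakshmi 1/5; Manoj 2/35; Neelam 1/5; Priya 2/35; Rajiv 2/35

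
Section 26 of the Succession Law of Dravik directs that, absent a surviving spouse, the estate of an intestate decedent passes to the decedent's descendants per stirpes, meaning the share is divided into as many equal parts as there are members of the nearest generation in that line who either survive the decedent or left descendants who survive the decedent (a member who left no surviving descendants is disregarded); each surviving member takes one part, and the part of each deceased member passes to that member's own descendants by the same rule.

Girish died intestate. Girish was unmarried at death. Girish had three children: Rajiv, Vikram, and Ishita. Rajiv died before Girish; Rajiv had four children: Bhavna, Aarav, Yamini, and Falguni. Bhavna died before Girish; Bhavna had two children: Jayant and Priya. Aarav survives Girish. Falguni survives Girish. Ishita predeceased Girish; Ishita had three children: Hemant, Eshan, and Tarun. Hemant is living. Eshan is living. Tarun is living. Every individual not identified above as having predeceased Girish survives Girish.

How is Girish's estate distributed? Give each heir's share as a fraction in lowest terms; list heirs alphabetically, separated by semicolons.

Aarav 1/12; Eshan 1/9; Falguni 1/12; Hemant 1/9; Jayant 1/24; Priya 1/24; Tarun 1/9; Vikram 1/3; Yamini 1/12

There is no surviving spouse, so the entire estate passes to Girish's descendants per stirpes.
The estate is divided into 3 equal shares of 1/3 among Rajiv, Vikram, Ishita.
Rajiv predeceased; the 1/3 allotted to Rajiv's branch passes to Rajiv's issue by representation.
The 1/3 is divided into 4 equal shares of 1/12 among Bhavna, Aarav, Yamini, Falguni.
Bhavna predeceased; the 1/12 allotted to Bhavna's branch passes to Bhavna's issue by representation.
The 1/12 is divided into 2 equal shares of 1/24 among Jayant, Priya.
Jayant is living and takes 1/24.
Priya is living and takes 1/24.
Aarav is living and takes 1/12.
Yamini is living and takes 1/12.
Falguni is living and takes 1/12.
Vikram is living and takes 1/3.
Ishita predeceased; the 1/3 allotted to Ishita's branch passes to Ishita's issue by representation.
The 1/3 is divided into 3 equal shares of 1/9 among Hemant, Eshan, Tarun.
Hemant is living and takes 1/9.
Eshan is living and takes 1/9.
Tarun is living and takes 1/9.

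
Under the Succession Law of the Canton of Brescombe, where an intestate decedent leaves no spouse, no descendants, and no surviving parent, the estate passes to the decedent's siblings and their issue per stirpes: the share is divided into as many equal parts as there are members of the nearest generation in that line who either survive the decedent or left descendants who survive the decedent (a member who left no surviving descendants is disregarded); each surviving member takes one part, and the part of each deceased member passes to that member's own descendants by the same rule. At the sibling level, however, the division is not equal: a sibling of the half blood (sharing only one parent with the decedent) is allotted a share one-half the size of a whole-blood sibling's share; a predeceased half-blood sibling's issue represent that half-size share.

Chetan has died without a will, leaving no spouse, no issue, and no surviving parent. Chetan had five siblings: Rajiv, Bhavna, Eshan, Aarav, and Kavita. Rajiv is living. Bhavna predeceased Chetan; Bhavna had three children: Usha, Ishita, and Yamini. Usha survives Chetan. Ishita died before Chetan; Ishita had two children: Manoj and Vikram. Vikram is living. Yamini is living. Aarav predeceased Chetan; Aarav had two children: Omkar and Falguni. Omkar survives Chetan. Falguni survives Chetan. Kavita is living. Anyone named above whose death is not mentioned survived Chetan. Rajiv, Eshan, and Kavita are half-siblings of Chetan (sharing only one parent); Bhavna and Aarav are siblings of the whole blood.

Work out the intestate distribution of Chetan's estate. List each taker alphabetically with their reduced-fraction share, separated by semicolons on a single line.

Eshan 1/7; Falguni 1/7; Kavita 1/7; Manoj 1/21; Omkar 1/7; Rajiv 1/7; Usha 2/21; Vikram 1/21; Yamini 2/21

No spouse, descendants, or parent survives, so the estate passes to Chetan's siblings per stirpes.
Half-blood siblings count for one-half the weight of whole-blood siblings at the initial division.
Dividing 1 in proportion to weights (total weight 7/2): Rajiv (weight 1/2) → 1/7; Bhavna (weight 1) → 2/7; Eshan (weight 1/2) → 1/7; Aarav (weight 1) → 2/7; Kavita (weight 1/2) → 1/7.
Rajiv is living and takes 1/7.
Bhavna predeceased; the 2/7 allotted to Bhavna's branch passes to Bhavna's issue by representation.
The 2/7 is divided into 3 equal shares of 2/21 among Usha, Ishita, Yamini.
Usha is living and takes 2/21.
Ishita predeceased; the 2/21 allotted to Ishita's branch passes to Ishita's issue by representation.
The 2/21 is divided into 2 equal shares of 1/21 among Manoj, Vikram.
Manoj is living and takes 1/21.
Vikram is living and takes 1/21.
Yamini is living and takes 2/21.
Eshan is living and takes 1/7.
Aarav predeceased; the 2/7 allotted to Aarav's branch passes to Aarav's issue by representation.
The 2/7 is divided into 2 equal shares of 1/7 among Omkar, Falguni.
Omkar is living and takes 1/7.
Falguni is living and takes 1/7.
Kavita is living and takes 1/7.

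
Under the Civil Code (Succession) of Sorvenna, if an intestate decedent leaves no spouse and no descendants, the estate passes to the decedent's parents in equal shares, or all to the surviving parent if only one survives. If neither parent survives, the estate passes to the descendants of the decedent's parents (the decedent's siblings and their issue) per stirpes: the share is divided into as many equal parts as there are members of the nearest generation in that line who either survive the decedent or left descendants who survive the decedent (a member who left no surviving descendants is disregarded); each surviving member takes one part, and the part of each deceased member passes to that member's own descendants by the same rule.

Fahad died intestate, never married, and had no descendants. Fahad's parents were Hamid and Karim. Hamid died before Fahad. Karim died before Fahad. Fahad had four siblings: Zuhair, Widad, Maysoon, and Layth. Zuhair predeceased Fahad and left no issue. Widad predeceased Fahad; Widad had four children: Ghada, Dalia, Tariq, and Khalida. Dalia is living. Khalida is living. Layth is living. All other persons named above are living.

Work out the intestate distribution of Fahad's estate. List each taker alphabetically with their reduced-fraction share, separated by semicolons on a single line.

Neither parent survives and there are no descendants, so the estate passes to Fahad's siblings and their issue per stirpes.
Zuhair left no surviving issue, so that branch lapses and is disregarded.
The estate is divided into 3 equal shares of 1/3 among Widad, Maysoon, Layth.
Widad predeceased; the 1/3 allotted to Widad's branch passes to Widad's issue by representation.
The 1/3 is divided into 4 equal shares of 1/12 among Ghada, Dalia, Tariq, Khalida.
Ghada is living and takes 1/12.
Dalia is living and takes 1/12.
Tariq is living and takes 1/12.
Khalida is living and takes 1/12.
Maysoon is living and takes 1/3.
Layth is living and takes 1/3.

Dalia 1/12; Ghada 1/12; Khalida 1/12; Layth 1/3; Maysoon 1/3; Tariq 1/12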